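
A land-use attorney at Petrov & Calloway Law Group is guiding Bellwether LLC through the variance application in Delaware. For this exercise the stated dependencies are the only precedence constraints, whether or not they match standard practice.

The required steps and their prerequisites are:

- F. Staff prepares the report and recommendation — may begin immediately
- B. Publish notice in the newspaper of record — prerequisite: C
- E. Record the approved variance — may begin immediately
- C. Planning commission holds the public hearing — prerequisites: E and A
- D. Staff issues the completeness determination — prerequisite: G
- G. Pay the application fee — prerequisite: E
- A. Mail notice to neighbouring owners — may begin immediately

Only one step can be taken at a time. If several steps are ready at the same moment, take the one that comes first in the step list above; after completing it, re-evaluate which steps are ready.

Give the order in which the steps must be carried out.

Nothing is required for F, E and A. F is listed earlier → F first.
Now E and A have their prerequisites met. E is listed earlier, so E next.
G now also ready, so the ready set is {G, A}; G is listed earlier → G.
Ready: D and A. D is listed earlier → D.
A is the only step now ready → A.
C is the only step now ready → C.
Next only B has its prerequisites met → B.

F → E → G → D → A → C → B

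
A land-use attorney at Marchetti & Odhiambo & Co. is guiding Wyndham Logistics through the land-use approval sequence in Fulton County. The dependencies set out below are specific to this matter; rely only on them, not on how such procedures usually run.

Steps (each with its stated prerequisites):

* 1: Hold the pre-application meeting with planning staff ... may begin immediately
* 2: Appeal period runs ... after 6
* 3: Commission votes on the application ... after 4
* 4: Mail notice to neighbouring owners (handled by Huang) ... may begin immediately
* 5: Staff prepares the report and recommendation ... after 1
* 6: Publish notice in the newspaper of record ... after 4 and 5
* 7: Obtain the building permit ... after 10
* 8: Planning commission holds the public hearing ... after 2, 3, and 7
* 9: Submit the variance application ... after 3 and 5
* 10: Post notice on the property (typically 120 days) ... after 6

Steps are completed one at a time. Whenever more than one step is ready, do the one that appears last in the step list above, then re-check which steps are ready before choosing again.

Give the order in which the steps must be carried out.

4 and 1 have no prerequisites; 4 is listed later, so 4 is first.
Ready: 3 and 1. 3 is listed later → 3.
1 is the only step now ready → 1.
Next only 5 has its prerequisites met → 5.
Now 9 and 6 have their prerequisites met. 9 is listed later, so 9 next.
6 needed 5 and 4, now all done → 6.
Now 10 and 2 have their prerequisites met. 10 is listed later, so 10 next.
Ready: 7 and 2. 7 is listed later → 7.
That leaves 2 as the only ready step → 2.
That leaves 8 as the only ready step → 8.

4 3 1 5 9 6 10 7 2 8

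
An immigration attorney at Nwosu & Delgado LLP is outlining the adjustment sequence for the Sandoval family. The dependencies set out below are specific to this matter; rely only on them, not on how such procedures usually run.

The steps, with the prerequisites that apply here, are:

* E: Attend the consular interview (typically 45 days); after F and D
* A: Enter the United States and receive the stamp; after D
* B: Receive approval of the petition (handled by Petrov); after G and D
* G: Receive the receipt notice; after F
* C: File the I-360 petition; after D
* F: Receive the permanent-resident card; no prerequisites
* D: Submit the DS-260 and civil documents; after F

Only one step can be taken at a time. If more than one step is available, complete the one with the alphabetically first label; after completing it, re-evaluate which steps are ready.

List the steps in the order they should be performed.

F, D, A, C, E, G, B

F is the only step with nothing outstanding, so it goes first.
Ready: D and G. D has the earlier label → D.
Ready: A, C, E and G. A has the earlier label → A.
Ready: C, E and G. C has the earlier label → C.
E and G are both available; E has the earlier label → E.
G needed F, now all done → G.
B is the only step now ready → B.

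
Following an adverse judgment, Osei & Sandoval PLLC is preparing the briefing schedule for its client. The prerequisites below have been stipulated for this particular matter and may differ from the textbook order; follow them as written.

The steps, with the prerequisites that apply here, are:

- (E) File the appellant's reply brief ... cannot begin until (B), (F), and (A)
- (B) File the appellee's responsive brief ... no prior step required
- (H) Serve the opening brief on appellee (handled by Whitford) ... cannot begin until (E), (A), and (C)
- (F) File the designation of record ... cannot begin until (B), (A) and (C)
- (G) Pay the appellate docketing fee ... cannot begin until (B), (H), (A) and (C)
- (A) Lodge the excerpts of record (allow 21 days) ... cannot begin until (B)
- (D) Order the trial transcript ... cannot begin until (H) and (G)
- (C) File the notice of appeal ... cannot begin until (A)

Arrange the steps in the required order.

(B) has no prerequisites → (B) first.
(A) needed (B), now all done → (A).
(C) needed (A), now all done → (C).
(F) needed (B), (A) and (C), now all done → (F).
Next only (E) has its prerequisites met → (E).
(H) needed (E), (A) and (C), now all done → (H).
Next only (G) has its prerequisites met → (G).
That leaves (D) as the only ready step → (D).

(B) (A) (C) (F) (E) (H) (G) (D)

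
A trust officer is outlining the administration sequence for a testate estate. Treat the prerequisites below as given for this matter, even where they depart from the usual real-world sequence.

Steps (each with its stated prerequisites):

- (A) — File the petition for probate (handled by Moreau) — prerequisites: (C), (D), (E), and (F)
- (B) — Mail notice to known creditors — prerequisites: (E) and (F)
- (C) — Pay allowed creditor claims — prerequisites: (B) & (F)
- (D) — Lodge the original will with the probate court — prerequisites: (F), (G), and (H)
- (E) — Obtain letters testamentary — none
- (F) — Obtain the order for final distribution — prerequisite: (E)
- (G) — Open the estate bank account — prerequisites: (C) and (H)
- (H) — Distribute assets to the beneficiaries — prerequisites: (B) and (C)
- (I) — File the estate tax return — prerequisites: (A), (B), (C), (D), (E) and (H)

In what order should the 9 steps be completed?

(E) (F) (B) (C) (H) (G) (D) (A) (I)

(E) has no prerequisites → (E) first.
(F) is the only step now ready → (F).
(B) needed (E) and (F), now all done → (B).
(C) needed (B) and (F), now all done → (C).
(H) is the only step now ready → (H).
(G) needed (C) and (H), now all done → (G).
(D) needed (F), (G) and (H), now all done → (D).
Next only (A) has its prerequisites met → (A).
(I) is the only step now ready → (I).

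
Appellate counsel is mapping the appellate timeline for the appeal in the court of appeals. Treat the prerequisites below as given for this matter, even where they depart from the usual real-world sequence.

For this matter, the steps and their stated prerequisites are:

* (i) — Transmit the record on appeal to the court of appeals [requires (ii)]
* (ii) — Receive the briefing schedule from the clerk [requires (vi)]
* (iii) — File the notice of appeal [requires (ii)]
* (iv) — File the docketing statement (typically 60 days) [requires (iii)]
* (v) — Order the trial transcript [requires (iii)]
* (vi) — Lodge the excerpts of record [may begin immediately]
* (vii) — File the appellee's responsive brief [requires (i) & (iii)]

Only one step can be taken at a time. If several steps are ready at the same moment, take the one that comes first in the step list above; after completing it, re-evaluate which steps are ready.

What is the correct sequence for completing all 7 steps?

(vi) (ii) (i) (iii) (iv) (v) (vii)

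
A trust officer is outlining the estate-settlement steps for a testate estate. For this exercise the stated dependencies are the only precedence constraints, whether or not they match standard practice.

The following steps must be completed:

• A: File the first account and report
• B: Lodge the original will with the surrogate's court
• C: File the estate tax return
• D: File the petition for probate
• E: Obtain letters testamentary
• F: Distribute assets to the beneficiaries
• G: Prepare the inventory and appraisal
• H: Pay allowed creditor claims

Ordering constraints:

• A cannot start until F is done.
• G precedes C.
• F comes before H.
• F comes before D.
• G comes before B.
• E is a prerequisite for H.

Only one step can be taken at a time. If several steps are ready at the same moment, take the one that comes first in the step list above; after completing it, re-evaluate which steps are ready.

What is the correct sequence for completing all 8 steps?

E F A D G B C H

Nothing is required for E, F and G. E is listed earlier → E first.
Now F and G have their prerequisites met. F is listed earlier, so F next.
A, D and H now also ready, so the ready set is {A, D, G, H}; A is listed earlier → A.
Now D, G and H have their prerequisites met. D is listed earlier, so D next.
Ready: G and H. G is listed earlier → G.
B and C now also ready, so the ready set is {B, C, H}; B is listed earlier → B.
Ready: C and H. C is listed earlier → C.
Next only H has its prerequisites met → H.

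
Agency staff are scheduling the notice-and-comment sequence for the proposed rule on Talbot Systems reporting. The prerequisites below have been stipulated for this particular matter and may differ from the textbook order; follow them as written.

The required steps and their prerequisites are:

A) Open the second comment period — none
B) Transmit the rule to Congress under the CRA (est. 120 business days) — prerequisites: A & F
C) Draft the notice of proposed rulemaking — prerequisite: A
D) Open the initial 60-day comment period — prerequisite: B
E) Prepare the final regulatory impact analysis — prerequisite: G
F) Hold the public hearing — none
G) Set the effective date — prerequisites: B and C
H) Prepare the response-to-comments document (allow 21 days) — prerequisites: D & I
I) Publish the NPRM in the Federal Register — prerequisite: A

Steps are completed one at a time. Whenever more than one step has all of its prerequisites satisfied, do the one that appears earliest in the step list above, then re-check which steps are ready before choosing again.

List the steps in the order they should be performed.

A, C, F, B, D, G, E, I, H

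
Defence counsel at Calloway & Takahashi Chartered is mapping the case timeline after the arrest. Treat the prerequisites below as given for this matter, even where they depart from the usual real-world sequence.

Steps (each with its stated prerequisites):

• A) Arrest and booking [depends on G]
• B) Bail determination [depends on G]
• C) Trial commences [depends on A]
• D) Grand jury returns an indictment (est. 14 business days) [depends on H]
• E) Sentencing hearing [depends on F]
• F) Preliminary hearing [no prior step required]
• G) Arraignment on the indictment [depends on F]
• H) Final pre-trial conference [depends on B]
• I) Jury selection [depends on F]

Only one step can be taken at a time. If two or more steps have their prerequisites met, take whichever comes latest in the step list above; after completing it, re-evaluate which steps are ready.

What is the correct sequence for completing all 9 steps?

F is the only step with nothing outstanding, so it goes first.
I, G and E are all available; I is listed later → I.
Ready: G and E. G is listed later → G.
B and A now also ready, so the ready set is {E, B, A}; E is listed later → E.
Now B and A have their prerequisites met. B is listed later, so B next.
H and A are both available; H is listed later → H.
D now also ready, so the ready set is {D, A}; D is listed later → D.
That leaves A as the only ready step → A.
Next only C has its prerequisites met → C.

F I G E B H D A C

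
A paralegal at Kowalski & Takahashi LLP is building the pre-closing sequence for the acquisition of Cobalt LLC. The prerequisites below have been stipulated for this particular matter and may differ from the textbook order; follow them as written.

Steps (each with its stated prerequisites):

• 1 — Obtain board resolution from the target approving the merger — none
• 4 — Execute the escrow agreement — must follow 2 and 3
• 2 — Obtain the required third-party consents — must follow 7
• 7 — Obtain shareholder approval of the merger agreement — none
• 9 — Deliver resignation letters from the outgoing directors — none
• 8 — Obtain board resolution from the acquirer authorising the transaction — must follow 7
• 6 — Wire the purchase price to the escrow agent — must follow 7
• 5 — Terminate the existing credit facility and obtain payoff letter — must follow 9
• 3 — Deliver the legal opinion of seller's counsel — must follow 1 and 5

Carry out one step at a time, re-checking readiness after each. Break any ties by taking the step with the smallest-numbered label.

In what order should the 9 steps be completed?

1 7 2 6 8 9 5 3 4

1, 7 and 9 have no prerequisites; 1 has the earlier label, so 1 is first.
7 and 9 are both available; 7 has the earlier label → 7.
2, 6 and 8 now also ready, so the ready set is {2, 6, 8, 9}; 2 has the earlier label → 2.
Ready: 6, 8 and 9. 6 has the earlier label → 6.
Now 8 and 9 have their prerequisites met. 8 has the earlier label, so 8 next.
That leaves 9 as the only ready step → 9.
Next only 5 has its prerequisites met → 5.
3 is the only step now ready → 3.
4 is the only step now ready → 4.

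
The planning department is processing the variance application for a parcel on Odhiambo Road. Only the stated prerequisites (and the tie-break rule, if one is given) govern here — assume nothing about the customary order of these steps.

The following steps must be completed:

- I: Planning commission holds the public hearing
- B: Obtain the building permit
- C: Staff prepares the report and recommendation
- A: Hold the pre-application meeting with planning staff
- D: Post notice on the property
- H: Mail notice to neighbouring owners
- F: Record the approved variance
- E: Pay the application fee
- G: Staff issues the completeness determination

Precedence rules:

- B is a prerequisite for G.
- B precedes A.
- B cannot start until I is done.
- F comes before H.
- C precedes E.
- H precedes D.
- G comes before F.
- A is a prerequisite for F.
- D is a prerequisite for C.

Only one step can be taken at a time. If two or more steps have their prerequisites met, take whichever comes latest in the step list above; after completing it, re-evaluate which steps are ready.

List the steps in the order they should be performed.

I B G A F H D C E

Only I has no prerequisites, so it is first.
That leaves B as the only ready step → B.
Ready: G and A. G is listed later → G.
A needed B, now all done → A.
Next only F has its prerequisites met → F.
H is the only step now ready → H.
D needed H, now all done → D.
C needed D, now all done → C.
E needed C, now all done → E.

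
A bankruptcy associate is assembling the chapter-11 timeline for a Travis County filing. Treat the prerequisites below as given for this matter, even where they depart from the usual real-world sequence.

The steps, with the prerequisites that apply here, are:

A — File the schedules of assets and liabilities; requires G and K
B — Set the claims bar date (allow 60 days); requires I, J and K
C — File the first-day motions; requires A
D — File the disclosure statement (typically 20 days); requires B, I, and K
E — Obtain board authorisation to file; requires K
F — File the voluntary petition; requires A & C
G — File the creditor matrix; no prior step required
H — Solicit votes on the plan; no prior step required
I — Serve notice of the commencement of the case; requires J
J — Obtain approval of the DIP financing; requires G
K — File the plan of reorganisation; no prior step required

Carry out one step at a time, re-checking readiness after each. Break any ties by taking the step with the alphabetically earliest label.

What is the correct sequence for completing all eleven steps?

G → H → J → I → K → A → B → C → D → E → F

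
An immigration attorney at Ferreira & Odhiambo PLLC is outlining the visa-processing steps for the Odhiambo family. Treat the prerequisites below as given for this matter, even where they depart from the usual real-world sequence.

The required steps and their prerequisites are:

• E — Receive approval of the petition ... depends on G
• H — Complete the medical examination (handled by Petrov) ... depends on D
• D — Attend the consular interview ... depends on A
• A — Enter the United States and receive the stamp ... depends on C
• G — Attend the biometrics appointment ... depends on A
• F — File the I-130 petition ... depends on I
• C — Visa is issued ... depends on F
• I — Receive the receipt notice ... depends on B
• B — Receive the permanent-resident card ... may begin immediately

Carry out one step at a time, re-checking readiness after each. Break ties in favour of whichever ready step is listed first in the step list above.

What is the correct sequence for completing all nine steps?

B has no prerequisites → B first.
I needed B, now all done → I.
F needed I, now all done → F.
C needed F, now all done → C.
A needed C, now all done → A.
Ready: D and G. D is listed earlier → D.
Now H and G have their prerequisites met. H is listed earlier, so H next.
G needed A, now all done → G.
That leaves E as the only ready step → E.

B, I, F, C, A, D, H, G, E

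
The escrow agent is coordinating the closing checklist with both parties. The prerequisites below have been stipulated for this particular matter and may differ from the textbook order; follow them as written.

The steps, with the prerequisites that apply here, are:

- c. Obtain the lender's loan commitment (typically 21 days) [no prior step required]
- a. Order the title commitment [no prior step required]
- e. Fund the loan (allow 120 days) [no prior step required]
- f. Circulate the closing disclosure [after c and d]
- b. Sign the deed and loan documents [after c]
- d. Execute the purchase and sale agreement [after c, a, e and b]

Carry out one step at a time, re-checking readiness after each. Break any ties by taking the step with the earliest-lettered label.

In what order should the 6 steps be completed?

a, c, b, e, d, f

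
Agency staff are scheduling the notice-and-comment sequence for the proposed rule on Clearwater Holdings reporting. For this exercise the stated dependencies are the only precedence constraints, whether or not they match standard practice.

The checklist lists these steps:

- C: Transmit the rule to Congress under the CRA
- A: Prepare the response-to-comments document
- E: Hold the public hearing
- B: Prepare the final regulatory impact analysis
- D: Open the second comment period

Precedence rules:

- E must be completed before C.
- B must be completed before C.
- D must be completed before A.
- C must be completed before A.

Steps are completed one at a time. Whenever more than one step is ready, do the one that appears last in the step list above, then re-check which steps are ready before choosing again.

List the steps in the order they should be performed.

D, B and E have no prerequisites; D is listed later, so D is first.
Ready: B and E. B is listed later → B.
Next only E has its prerequisites met → E.
Next only C has its prerequisites met → C.
That leaves A as the only ready step → A.

D → B → E → C → A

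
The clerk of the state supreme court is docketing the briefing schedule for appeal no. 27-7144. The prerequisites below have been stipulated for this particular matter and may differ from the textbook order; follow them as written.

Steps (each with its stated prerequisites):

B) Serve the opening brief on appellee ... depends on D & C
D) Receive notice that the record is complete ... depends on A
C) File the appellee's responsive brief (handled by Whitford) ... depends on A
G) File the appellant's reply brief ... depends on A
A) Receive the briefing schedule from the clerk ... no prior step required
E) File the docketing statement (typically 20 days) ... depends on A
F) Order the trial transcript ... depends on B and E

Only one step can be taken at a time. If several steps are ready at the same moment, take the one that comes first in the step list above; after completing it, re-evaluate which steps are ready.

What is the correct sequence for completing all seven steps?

A has no prerequisites → A first.
Now D, C, G and E have their prerequisites met. D is listed earlier, so D next.
C, G and E are all available; C is listed earlier → C.
Ready: B, G and E. B is listed earlier → B.
G and E are both available; G is listed earlier → G.
Next only E has its prerequisites met → E.
F needed B and E, now all done → F.

A, D, C, B, G, E, F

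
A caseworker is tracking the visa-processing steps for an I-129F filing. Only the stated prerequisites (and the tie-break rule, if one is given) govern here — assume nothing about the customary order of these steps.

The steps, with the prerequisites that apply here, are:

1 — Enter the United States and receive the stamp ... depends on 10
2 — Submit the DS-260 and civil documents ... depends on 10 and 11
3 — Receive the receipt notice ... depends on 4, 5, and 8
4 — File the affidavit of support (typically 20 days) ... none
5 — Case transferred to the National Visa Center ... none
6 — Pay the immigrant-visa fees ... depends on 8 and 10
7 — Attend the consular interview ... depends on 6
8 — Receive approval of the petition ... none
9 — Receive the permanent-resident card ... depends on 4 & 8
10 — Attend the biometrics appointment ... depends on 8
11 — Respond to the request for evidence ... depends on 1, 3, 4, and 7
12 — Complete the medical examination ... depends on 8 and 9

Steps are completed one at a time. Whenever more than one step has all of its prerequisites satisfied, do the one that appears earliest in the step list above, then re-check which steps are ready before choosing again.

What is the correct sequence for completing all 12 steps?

4, 5 and 8 have no prerequisites; 4 is listed earlier, so 4 is first.
Ready: 5 and 8. 5 is listed earlier → 5.
8 is the only step now ready → 8.
Now 3, 9 and 10 have their prerequisites met. 3 is listed earlier, so 3 next.
Ready: 9 and 10. 9 is listed earlier → 9.
12 now also ready, so the ready set is {10, 12}; 10 is listed earlier → 10.
1 and 6 now also ready, so the ready set is {1, 6, 12}; 1 is listed earlier → 1.
6 and 12 are both available; 6 is listed earlier → 6.
7 and 12 are both available; 7 is listed earlier → 7.
11 and 12 are both available; 11 is listed earlier → 11.
2 now also ready, so the ready set is {2, 12}; 2 is listed earlier → 2.
That leaves 12 as the only ready step → 12.

4, 5, 8, 3, 9, 10, 1, 6, 7, 11, 2, 12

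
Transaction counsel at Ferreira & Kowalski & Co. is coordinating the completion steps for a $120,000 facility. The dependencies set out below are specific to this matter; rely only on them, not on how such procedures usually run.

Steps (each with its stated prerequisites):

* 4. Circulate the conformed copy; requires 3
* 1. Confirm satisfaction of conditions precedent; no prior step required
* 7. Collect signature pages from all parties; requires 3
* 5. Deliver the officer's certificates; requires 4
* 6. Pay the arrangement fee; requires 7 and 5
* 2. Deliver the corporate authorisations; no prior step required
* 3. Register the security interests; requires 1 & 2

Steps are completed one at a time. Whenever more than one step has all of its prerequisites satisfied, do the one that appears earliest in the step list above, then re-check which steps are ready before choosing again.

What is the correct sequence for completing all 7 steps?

1, 2, 3, 4, 7, 5, 6

1 and 2 have no prerequisites; 1 is listed earlier, so 1 is first.
That leaves 2 as the only ready step → 2.
That leaves 3 as the only ready step → 3.
Now 4 and 7 have their prerequisites met. 4 is listed earlier, so 4 next.
Now 7 and 5 have their prerequisites met. 7 is listed earlier, so 7 next.
That leaves 5 as the only ready step → 5.
That leaves 6 as the only ready step → 6.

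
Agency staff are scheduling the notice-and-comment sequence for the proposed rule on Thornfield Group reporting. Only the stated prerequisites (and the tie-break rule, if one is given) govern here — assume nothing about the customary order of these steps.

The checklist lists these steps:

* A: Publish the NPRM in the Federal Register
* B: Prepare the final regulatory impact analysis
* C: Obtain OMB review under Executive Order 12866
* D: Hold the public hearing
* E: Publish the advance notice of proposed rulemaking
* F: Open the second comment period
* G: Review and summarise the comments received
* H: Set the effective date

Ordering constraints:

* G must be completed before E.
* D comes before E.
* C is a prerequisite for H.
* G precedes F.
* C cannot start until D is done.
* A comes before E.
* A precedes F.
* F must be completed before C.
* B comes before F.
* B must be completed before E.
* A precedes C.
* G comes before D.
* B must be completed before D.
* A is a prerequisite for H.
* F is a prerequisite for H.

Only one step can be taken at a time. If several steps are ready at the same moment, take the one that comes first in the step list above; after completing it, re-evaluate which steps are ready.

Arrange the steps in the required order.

Nothing is required for A, B and G. A is listed earlier → A first.
Ready: B and G. B is listed earlier → B.
Next only G has its prerequisites met → G.
Ready: D and F. D is listed earlier → D.
E now also ready, so the ready set is {E, F}; E is listed earlier → E.
F needed A, B and G, now all done → F.
C needed A, D and F, now all done → C.
That leaves H as the only ready step → H.

A → B → G → D → E → F → C → H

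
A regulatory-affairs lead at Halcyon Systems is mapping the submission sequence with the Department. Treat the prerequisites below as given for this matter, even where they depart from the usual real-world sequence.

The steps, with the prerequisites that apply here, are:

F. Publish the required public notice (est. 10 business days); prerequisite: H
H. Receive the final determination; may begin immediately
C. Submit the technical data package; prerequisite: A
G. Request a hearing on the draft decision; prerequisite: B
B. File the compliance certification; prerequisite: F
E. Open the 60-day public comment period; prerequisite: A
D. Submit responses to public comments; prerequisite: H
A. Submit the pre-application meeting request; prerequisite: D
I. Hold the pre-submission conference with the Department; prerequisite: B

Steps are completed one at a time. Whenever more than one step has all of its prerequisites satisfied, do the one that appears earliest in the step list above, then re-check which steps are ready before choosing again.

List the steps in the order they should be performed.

H, F, B, G, D, A, C, E, I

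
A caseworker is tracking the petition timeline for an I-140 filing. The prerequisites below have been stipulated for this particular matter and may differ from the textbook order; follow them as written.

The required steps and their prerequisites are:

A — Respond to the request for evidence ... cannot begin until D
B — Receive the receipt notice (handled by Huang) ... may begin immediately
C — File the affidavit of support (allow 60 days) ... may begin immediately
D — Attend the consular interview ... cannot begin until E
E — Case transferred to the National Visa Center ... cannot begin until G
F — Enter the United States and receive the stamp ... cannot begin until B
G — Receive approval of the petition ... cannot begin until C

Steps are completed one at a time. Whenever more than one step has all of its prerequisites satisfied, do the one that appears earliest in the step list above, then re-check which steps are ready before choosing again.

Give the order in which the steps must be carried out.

B and C have no prerequisites; B is listed earlier, so B is first.
Now C and F have their prerequisites met. C is listed earlier, so C next.
G now also ready, so the ready set is {F, G}; F is listed earlier → F.
Next only G has its prerequisites met → G.
E needed G, now all done → E.
That leaves D as the only ready step → D.
Next only A has its prerequisites met → A.

B C F G E D A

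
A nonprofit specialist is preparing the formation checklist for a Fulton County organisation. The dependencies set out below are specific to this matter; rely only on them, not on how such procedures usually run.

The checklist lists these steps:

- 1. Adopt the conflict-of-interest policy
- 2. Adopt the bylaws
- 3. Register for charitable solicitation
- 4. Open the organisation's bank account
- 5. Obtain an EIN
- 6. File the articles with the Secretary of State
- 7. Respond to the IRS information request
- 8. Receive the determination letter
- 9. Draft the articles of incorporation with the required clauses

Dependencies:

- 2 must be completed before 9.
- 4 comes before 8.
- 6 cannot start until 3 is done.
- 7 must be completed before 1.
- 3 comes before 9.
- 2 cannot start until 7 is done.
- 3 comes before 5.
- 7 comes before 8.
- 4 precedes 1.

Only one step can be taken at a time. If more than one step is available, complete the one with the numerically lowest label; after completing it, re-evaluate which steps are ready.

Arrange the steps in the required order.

3, 4, 5, 6, 7, 1, 2, 8, 9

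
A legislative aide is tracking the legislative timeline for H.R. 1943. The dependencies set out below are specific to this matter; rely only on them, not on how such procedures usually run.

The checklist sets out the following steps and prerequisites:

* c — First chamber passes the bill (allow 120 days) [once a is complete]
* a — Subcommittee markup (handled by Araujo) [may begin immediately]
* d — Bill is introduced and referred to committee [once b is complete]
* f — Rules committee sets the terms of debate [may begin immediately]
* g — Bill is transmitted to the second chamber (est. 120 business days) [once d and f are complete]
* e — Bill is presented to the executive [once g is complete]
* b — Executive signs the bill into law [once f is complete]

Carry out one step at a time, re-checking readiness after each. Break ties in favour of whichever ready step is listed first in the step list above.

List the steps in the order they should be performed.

a c f b d g e

a and f have no prerequisites; a is listed earlier, so a is first.
c now also ready, so the ready set is {c, f}; c is listed earlier → c.
That leaves f as the only ready step → f.
b needed f, now all done → b.
That leaves d as the only ready step → d.
That leaves g as the only ready step → g.
e needed g, now all done → e.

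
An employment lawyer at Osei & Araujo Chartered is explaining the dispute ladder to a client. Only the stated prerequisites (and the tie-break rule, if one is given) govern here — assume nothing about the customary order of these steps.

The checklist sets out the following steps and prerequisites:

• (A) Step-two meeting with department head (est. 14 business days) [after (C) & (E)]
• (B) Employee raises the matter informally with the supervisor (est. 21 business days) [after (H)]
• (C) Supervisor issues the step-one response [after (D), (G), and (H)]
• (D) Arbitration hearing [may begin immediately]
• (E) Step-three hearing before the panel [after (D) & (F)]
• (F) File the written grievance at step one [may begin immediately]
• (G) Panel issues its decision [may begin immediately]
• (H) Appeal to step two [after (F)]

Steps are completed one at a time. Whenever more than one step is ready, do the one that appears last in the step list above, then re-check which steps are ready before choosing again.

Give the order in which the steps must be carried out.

(G) → (F) → (H) → (D) → (E) → (C) → (B) → (A)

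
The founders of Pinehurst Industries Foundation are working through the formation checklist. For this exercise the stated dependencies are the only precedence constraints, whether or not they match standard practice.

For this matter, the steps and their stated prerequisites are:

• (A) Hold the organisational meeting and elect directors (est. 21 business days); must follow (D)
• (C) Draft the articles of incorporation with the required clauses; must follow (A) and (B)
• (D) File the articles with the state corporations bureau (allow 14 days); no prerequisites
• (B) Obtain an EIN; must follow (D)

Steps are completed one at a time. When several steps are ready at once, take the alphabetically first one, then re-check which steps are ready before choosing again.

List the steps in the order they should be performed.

(D), (A), (B), (C)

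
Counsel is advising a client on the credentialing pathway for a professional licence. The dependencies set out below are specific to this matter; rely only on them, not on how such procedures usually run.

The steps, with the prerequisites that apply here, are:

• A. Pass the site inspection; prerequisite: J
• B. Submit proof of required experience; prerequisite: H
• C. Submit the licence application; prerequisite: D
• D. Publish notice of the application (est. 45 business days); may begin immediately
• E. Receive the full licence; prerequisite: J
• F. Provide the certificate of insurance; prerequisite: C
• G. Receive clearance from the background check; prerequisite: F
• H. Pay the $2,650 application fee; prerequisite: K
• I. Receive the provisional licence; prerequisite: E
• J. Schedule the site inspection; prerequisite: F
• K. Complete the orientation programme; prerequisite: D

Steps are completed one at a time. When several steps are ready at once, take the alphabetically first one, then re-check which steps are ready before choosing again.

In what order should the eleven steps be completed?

D, C, F, G, J, A, E, I, K, H, B

D is the only step with nothing outstanding, so it goes first.
Ready: C and K. C has the earlier label → C.
F and K are both available; F has the earlier label → F.
Now G, J and K have their prerequisites met. G has the earlier label, so G next.
Ready: J and K. J has the earlier label → J.
Now A, E and K have their prerequisites met. A has the earlier label, so A next.
Now E and K have their prerequisites met. E has the earlier label, so E next.
Ready: I and K. I has the earlier label → I.
That leaves K as the only ready step → K.
H is the only step now ready → H.
That leaves B as the only ready step → B.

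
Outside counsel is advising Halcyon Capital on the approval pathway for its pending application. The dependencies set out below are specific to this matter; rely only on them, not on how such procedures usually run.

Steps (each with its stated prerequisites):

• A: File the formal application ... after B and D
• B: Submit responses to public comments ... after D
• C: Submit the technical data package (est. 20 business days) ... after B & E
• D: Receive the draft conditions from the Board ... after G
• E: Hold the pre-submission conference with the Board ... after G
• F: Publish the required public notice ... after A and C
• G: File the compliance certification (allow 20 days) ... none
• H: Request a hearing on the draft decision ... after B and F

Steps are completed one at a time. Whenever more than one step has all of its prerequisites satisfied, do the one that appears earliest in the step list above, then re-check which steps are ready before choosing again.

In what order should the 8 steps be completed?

G is the only step with nothing outstanding, so it goes first.
Now D and E have their prerequisites met. D is listed earlier, so D next.
B now also ready, so the ready set is {B, E}; B is listed earlier → B.
A now also ready, so the ready set is {A, E}; A is listed earlier → A.
E needed G, now all done → E.
C is the only step now ready → C.
F needed A and C, now all done → F.
H needed B and F, now all done → H.

G → D → B → A → E → C → F → H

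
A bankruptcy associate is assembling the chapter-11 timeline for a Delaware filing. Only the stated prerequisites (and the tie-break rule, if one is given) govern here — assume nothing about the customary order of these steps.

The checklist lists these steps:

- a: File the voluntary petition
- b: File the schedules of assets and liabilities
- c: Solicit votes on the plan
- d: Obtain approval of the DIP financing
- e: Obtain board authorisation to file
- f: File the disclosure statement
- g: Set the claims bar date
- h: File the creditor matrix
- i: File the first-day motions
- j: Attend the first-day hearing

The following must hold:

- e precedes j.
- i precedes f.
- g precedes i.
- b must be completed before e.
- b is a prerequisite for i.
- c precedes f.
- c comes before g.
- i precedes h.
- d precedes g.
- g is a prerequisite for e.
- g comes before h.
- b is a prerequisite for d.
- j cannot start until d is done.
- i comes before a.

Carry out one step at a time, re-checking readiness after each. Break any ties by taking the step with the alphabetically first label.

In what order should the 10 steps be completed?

b and c have no prerequisites; b has the earlier label, so b is first.
Now c and d have their prerequisites met. c has the earlier label, so c next.
Next only d has its prerequisites met → d.
g needed c and d, now all done → g.
e and i are both available; e has the earlier label → e.
j now also ready, so the ready set is {i, j}; i has the earlier label → i.
Now a, f, h and j have their prerequisites met. a has the earlier label, so a next.
f, h and j are all available; f has the earlier label → f.
h and j are both available; h has the earlier label → h.
j needed d and e, now all done → j.

b c d g e i a f h j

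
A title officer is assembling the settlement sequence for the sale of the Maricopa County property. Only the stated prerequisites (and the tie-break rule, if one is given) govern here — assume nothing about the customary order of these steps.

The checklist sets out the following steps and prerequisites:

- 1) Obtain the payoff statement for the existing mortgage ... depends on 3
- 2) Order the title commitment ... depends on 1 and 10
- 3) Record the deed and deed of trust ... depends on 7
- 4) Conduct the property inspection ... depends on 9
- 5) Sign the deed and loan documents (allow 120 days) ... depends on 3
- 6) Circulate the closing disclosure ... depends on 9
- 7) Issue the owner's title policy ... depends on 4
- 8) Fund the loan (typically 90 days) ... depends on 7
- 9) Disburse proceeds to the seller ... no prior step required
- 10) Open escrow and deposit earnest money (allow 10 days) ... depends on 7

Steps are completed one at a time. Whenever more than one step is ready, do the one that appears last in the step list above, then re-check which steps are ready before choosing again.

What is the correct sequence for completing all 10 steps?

9 → 6 → 4 → 7 → 10 → 8 → 3 → 5 → 1 → 2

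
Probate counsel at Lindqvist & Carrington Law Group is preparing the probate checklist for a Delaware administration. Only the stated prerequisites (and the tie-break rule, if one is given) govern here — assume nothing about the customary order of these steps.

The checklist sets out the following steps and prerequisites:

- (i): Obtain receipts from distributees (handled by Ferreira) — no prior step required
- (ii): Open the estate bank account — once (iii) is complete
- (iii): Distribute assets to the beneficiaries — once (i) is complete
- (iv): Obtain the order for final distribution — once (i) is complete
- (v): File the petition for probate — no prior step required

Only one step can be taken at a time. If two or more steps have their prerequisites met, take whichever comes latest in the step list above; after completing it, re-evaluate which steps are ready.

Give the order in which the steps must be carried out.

Nothing is required for (v) and (i). (v) is listed later → (v) first.
Next only (i) has its prerequisites met → (i).
Now (iv) and (iii) have their prerequisites met. (iv) is listed later, so (iv) next.
That leaves (iii) as the only ready step → (iii).
(ii) needed (iii), now all done → (ii).

(v) → (i) → (iv) → (iii) → (ii)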